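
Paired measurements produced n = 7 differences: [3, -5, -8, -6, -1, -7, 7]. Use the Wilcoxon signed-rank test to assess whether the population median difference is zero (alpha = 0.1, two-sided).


Step 1: Drop any zero differences (none here) and take |d_i|.
|d| = [3, 5, 8, 6, 1, 7, 7]
Step 2: Midrank |d_i| (ties get averaged ranks).
ranks: |3|->2, |5|->3, |8|->7, |6|->4, |1|->1, |7|->5.5, |7|->5.5
Step 3: Attach original signs; sum ranks with positive sign and with negative sign.
W+ = 2 + 5.5 = 7.5
W- = 3 + 7 + 4 + 1 + 5.5 = 20.5
(Check: W+ + W- = 28 should equal n(n+1)/2 = 28.)
Step 4: Test statistic W = min(W+, W-) = 7.5.
Step 5: Ties in |d|, so use the tie-corrected normal approximation.
        E[W] = n(n+1)/4 = 7*8/4 = 14.
        Tie groups: |d|=7 (t=2); sum(t^3 - t) = 6.
        Var[W] = n(n+1)(2n+1)/24 - sum(t^3-t)/48 = 840/24 - 6/48 = 34.875.
        z = (W - E[W]) / sqrt(Var[W]) = (7.5 - 14) / 5.9055 = -1.1007.
        Two-sided p = 2*Phi(z) = 0.271041.
Step 6: alpha = 0.1. fail to reject H0.

W+ = 7.5, W- = 20.5, W = min = 7.5, p = 0.271041, fail to reject H0.


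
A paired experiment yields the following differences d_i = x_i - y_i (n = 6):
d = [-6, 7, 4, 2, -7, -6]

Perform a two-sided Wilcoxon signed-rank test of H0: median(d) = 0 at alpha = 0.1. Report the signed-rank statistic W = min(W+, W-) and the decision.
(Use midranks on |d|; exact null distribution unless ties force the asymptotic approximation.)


Step 1: Drop any zero differences (none here) and take |d_i|.
|d| = [6, 7, 4, 2, 7, 6]
Step 2: Midrank |d_i| (ties get averaged ranks).
ranks: |6|->3.5, |7|->5.5, |4|->2, |2|->1, |7|->5.5, |6|->3.5
Step 3: Attach original signs; sum ranks with positive sign and with negative sign.
W+ = 5.5 + 2 + 1 = 8.5
W- = 3.5 + 5.5 + 3.5 = 12.5
(Check: W+ + W- = 21 should equal n(n+1)/2 = 21.)
Step 4: Test statistic W = min(W+, W-) = 8.5.
Step 5: Ties in |d|, so use the tie-corrected normal approximation.
        E[W] = n(n+1)/4 = 6*7/4 = 10.5.
        Tie groups: |d|=6 (t=2), |d|=7 (t=2); sum(t^3 - t) = 12.
        Var[W] = n(n+1)(2n+1)/24 - sum(t^3-t)/48 = 546/24 - 12/48 = 22.5.
        z = (W - E[W]) / sqrt(Var[W]) = (8.5 - 10.5) / 4.7434 = -0.4216.
        Two-sided p = 2*Phi(z) = 0.673290.
Step 6: alpha = 0.1. fail to reject H0.

W+ = 8.5, W- = 12.5, W = min = 8.5, p = 0.673290, fail to reject H0.


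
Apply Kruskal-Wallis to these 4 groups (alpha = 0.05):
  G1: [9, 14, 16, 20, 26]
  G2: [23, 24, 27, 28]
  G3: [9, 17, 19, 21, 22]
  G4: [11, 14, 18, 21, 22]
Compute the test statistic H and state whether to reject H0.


Step 1: Combine all N = 19 observations and assign midranks.
sorted (value, group, rank): (9,G1,1.5), (9,G3,1.5), (11,G4,3), (14,G1,4.5), (14,G4,4.5), (16,G1,6), (17,G3,7), (18,G4,8), (19,G3,9), (20,G1,10), (21,G3,11.5), (21,G4,11.5), (22,G3,13.5), (22,G4,13.5), (23,G2,15), (24,G2,16), (26,G1,17), (27,G2,18), (28,G2,19)
Step 2: Sum ranks within each group.
R_1 = 39 (n_1 = 5)
R_2 = 68 (n_2 = 4)
R_3 = 42.5 (n_3 = 5)
R_4 = 40.5 (n_4 = 5)
Step 3: H = 12/(N(N+1)) * sum(R_i^2/n_i) - 3(N+1)
     = 12/(19*20) * (39^2/5 + 68^2/4 + 42.5^2/5 + 40.5^2/5) - 3*20
     = 0.031579 * 2149.5 - 60
     = 7.878947.
Step 4: Ties present; correction factor C = 1 - 24/(19^3 - 19) = 0.996491. Corrected H = 7.878947 / 0.996491 = 7.906690.
Step 5: Under H0, H ~ chi^2(3); p-value = 0.047980.
Step 6: alpha = 0.05. reject H0.

H = 7.9067, df = 3, p = 0.047980, reject H0.


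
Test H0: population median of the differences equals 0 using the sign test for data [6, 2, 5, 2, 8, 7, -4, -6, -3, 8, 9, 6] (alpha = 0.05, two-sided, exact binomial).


Step 1: Discard zero differences. Original n = 12; n_eff = number of nonzero differences = 12.
Nonzero differences (with sign): +6, +2, +5, +2, +8, +7, -4, -6, -3, +8, +9, +6
Step 2: Count signs: positive = 9, negative = 3.
Step 3: Under H0: P(positive) = 0.5, so the number of positives S ~ Bin(12, 0.5).
Step 4: Two-sided exact p-value = sum of Bin(12,0.5) probabilities at or below the observed probability = 0.145996.
Step 5: alpha = 0.05. fail to reject H0.

n_eff = 12, pos = 9, neg = 3, p = 0.145996, fail to reject H0.


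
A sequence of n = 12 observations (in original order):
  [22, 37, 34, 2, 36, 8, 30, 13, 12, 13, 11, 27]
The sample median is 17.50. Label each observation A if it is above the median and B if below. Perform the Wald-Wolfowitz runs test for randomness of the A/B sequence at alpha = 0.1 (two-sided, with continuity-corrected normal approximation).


Step 1: Compute median = 17.50; label A = above, B = below.
Labels in order: AAABABABBBBA  (n_A = 6, n_B = 6)
Step 2: Count runs R = 7.
Step 3: Under H0 (random ordering), E[R] = 2*n_A*n_B/(n_A+n_B) + 1 = 2*6*6/12 + 1 = 7.0000.
        Var[R] = 2*n_A*n_B*(2*n_A*n_B - n_A - n_B) / ((n_A+n_B)^2 * (n_A+n_B-1)) = 4320/1584 = 2.7273.
        SD[R] = 1.6514.
Step 4: R = E[R], so z = 0 with no continuity correction.
Step 5: Two-sided p-value via normal approximation = 2*(1 - Phi(|z|)) = 1.000000.
Step 6: alpha = 0.1. fail to reject H0.

R = 7, z = 0.0000, p = 1.000000, fail to reject H0.


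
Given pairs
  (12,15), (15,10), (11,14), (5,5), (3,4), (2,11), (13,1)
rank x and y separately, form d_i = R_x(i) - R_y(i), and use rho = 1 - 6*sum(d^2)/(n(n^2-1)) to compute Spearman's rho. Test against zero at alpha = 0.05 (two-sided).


Step 1: Rank x and y separately (midranks; no ties here).
rank(x): 12->5, 15->7, 11->4, 5->3, 3->2, 2->1, 13->6
rank(y): 15->7, 10->4, 14->6, 5->3, 4->2, 11->5, 1->1
Step 2: d_i = R_x(i) - R_y(i); compute d_i^2.
  (5-7)^2=4, (7-4)^2=9, (4-6)^2=4, (3-3)^2=0, (2-2)^2=0, (1-5)^2=16, (6-1)^2=25
sum(d^2) = 58.
Step 3: rho = 1 - 6*58 / (7*(7^2 - 1)) = 1 - 348/336 = -0.035714.
Step 4: Under H0, t = rho * sqrt((n-2)/(1-rho^2)) = -0.0799 ~ t(5).
Step 5: Two-sided p-value from the t-distribution with 5 df = 0.939408.
Step 6: alpha = 0.05. fail to reject H0.

rho = -0.0357, p = 0.939408, fail to reject H0 at alpha = 0.05.


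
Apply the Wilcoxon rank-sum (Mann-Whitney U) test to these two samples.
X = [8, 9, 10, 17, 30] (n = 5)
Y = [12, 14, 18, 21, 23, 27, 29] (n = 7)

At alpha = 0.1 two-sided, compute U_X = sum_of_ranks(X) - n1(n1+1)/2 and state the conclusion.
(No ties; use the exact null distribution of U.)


Step 1: Combine and sort all 12 observations; assign midranks.
sorted (value, group): (8,X), (9,X), (10,X), (12,Y), (14,Y), (17,X), (18,Y), (21,Y), (23,Y), (27,Y), (29,Y), (30,X)
ranks: 8->1, 9->2, 10->3, 12->4, 14->5, 17->6, 18->7, 21->8, 23->9, 27->10, 29->11, 30->12
Step 2: Rank sum for X: R1 = 1 + 2 + 3 + 6 + 12 = 24.
Step 3: U_X = R1 - n1(n1+1)/2 = 24 - 5*6/2 = 24 - 15 = 9.
       U_Y = n1*n2 - U_X = 35 - 9 = 26.
Step 4: No ties, so the exact null distribution of U (based on enumerating the C(12,5) = 792 equally likely rank assignments) gives the two-sided p-value.
Step 5: p-value = 0.202020; compare to alpha = 0.1. fail to reject H0.

U_X = 9, p = 0.202020, fail to reject H0 at alpha = 0.1.


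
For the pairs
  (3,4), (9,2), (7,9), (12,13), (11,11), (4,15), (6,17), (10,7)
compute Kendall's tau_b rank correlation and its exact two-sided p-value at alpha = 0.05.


Step 1: Enumerate the 28 unordered pairs (i,j) with i<j and classify each by sign(x_j-x_i) * sign(y_j-y_i).
  (1,2):dx=+6,dy=-2->D; (1,3):dx=+4,dy=+5->C; (1,4):dx=+9,dy=+9->C; (1,5):dx=+8,dy=+7->C
  (1,6):dx=+1,dy=+11->C; (1,7):dx=+3,dy=+13->C; (1,8):dx=+7,dy=+3->C; (2,3):dx=-2,dy=+7->D
  (2,4):dx=+3,dy=+11->C; (2,5):dx=+2,dy=+9->C; (2,6):dx=-5,dy=+13->D; (2,7):dx=-3,dy=+15->D
  (2,8):dx=+1,dy=+5->C; (3,4):dx=+5,dy=+4->C; (3,5):dx=+4,dy=+2->C; (3,6):dx=-3,dy=+6->D
  (3,7):dx=-1,dy=+8->D; (3,8):dx=+3,dy=-2->D; (4,5):dx=-1,dy=-2->C; (4,6):dx=-8,dy=+2->D
  (4,7):dx=-6,dy=+4->D; (4,8):dx=-2,dy=-6->C; (5,6):dx=-7,dy=+4->D; (5,7):dx=-5,dy=+6->D
  (5,8):dx=-1,dy=-4->C; (6,7):dx=+2,dy=+2->C; (6,8):dx=+6,dy=-8->D; (7,8):dx=+4,dy=-10->D
Step 2: C = 15, D = 13, total pairs = 28.
Step 3: tau = (C - D)/(n(n-1)/2) = (15 - 13)/28 = 0.071429.
Step 4: Exact two-sided p-value (enumerate n! = 40320 permutations of y under H0): p = 0.904861.
Step 5: alpha = 0.05. fail to reject H0.

tau_b = 0.0714 (C=15, D=13), p = 0.904861, fail to reject H0.


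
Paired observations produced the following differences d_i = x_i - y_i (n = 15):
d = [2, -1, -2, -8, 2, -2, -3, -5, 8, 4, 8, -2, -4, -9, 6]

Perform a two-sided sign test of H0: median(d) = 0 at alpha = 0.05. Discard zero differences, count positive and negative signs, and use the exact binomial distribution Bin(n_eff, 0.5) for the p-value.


Step 1: Discard zero differences. Original n = 15; n_eff = number of nonzero differences = 15.
Nonzero differences (with sign): +2, -1, -2, -8, +2, -2, -3, -5, +8, +4, +8, -2, -4, -9, +6
Step 2: Count signs: positive = 6, negative = 9.
Step 3: Under H0: P(positive) = 0.5, so the number of positives S ~ Bin(15, 0.5).
Step 4: Two-sided exact p-value = sum of Bin(15,0.5) probabilities at or below the observed probability = 0.607239.
Step 5: alpha = 0.05. fail to reject H0.

n_eff = 15, pos = 6, neg = 9, p = 0.607239, fail to reject H0.


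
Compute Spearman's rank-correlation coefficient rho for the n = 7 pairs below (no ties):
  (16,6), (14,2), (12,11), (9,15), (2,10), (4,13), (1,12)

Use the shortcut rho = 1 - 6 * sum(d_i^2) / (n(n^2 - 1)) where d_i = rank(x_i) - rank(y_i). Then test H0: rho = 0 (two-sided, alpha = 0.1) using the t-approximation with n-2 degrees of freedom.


Step 1: Rank x and y separately (midranks; no ties here).
rank(x): 16->7, 14->6, 12->5, 9->4, 2->2, 4->3, 1->1
rank(y): 6->2, 2->1, 11->4, 15->7, 10->3, 13->6, 12->5
Step 2: d_i = R_x(i) - R_y(i); compute d_i^2.
  (7-2)^2=25, (6-1)^2=25, (5-4)^2=1, (4-7)^2=9, (2-3)^2=1, (3-6)^2=9, (1-5)^2=16
sum(d^2) = 86.
Step 3: rho = 1 - 6*86 / (7*(7^2 - 1)) = 1 - 516/336 = -0.535714.
Step 4: Under H0, t = rho * sqrt((n-2)/(1-rho^2)) = -1.4186 ~ t(5).
Step 5: Two-sided p-value from the t-distribution with 5 df = 0.215217.
Step 6: alpha = 0.1. fail to reject H0.

rho = -0.5357, p = 0.215217, fail to reject H0 at alpha = 0.1.


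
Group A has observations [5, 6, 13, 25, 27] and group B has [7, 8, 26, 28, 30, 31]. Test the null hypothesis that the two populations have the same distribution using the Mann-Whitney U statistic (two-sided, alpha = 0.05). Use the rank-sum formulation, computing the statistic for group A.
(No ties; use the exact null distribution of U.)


Step 1: Combine and sort all 11 observations; assign midranks.
sorted (value, group): (5,X), (6,X), (7,Y), (8,Y), (13,X), (25,X), (26,Y), (27,X), (28,Y), (30,Y), (31,Y)
ranks: 5->1, 6->2, 7->3, 8->4, 13->5, 25->6, 26->7, 27->8, 28->9, 30->10, 31->11
Step 2: Rank sum for X: R1 = 1 + 2 + 5 + 6 + 8 = 22.
Step 3: U_X = R1 - n1(n1+1)/2 = 22 - 5*6/2 = 22 - 15 = 7.
       U_Y = n1*n2 - U_X = 30 - 7 = 23.
Step 4: No ties, so the exact null distribution of U (based on enumerating the C(11,5) = 462 equally likely rank assignments) gives the two-sided p-value.
Step 5: p-value = 0.177489; compare to alpha = 0.05. fail to reject H0.

U_X = 7, p = 0.177489, fail to reject H0 at alpha = 0.05.


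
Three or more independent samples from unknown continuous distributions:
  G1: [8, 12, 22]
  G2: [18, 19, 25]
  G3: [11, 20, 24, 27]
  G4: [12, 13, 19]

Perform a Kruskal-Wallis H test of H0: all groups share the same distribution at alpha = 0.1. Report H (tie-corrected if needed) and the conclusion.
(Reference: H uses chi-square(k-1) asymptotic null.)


Step 1: Combine all N = 13 observations and assign midranks.
sorted (value, group, rank): (8,G1,1), (11,G3,2), (12,G1,3.5), (12,G4,3.5), (13,G4,5), (18,G2,6), (19,G2,7.5), (19,G4,7.5), (20,G3,9), (22,G1,10), (24,G3,11), (25,G2,12), (27,G3,13)
Step 2: Sum ranks within each group.
R_1 = 14.5 (n_1 = 3)
R_2 = 25.5 (n_2 = 3)
R_3 = 35 (n_3 = 4)
R_4 = 16 (n_4 = 3)
Step 3: H = 12/(N(N+1)) * sum(R_i^2/n_i) - 3(N+1)
     = 12/(13*14) * (14.5^2/3 + 25.5^2/3 + 35^2/4 + 16^2/3) - 3*14
     = 0.065934 * 678.417 - 42
     = 2.730769.
Step 4: Ties present; correction factor C = 1 - 12/(13^3 - 13) = 0.994505. Corrected H = 2.730769 / 0.994505 = 2.745856.
Step 5: Under H0, H ~ chi^2(3); p-value = 0.432491.
Step 6: alpha = 0.1. fail to reject H0.

H = 2.7459, df = 3, p = 0.432491, fail to reject H0.


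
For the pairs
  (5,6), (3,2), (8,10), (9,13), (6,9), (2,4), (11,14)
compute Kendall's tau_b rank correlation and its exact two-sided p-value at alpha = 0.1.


Step 1: Enumerate the 21 unordered pairs (i,j) with i<j and classify each by sign(x_j-x_i) * sign(y_j-y_i).
  (1,2):dx=-2,dy=-4->C; (1,3):dx=+3,dy=+4->C; (1,4):dx=+4,dy=+7->C; (1,5):dx=+1,dy=+3->C
  (1,6):dx=-3,dy=-2->C; (1,7):dx=+6,dy=+8->C; (2,3):dx=+5,dy=+8->C; (2,4):dx=+6,dy=+11->C
  (2,5):dx=+3,dy=+7->C; (2,6):dx=-1,dy=+2->D; (2,7):dx=+8,dy=+12->C; (3,4):dx=+1,dy=+3->C
  (3,5):dx=-2,dy=-1->C; (3,6):dx=-6,dy=-6->C; (3,7):dx=+3,dy=+4->C; (4,5):dx=-3,dy=-4->C
  (4,6):dx=-7,dy=-9->C; (4,7):dx=+2,dy=+1->C; (5,6):dx=-4,dy=-5->C; (5,7):dx=+5,dy=+5->C
  (6,7):dx=+9,dy=+10->C
Step 2: C = 20, D = 1, total pairs = 21.
Step 3: tau = (C - D)/(n(n-1)/2) = (20 - 1)/21 = 0.904762.
Step 4: Exact two-sided p-value (enumerate n! = 5040 permutations of y under H0): p = 0.002778.
Step 5: alpha = 0.1. reject H0.

tau_b = 0.9048 (C=20, D=1), p = 0.002778, reject H0.


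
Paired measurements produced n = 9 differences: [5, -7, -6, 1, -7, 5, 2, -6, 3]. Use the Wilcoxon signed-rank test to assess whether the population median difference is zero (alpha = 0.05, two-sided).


Step 1: Drop any zero differences (none here) and take |d_i|.
|d| = [5, 7, 6, 1, 7, 5, 2, 6, 3]
Step 2: Midrank |d_i| (ties get averaged ranks).
ranks: |5|->4.5, |7|->8.5, |6|->6.5, |1|->1, |7|->8.5, |5|->4.5, |2|->2, |6|->6.5, |3|->3
Step 3: Attach original signs; sum ranks with positive sign and with negative sign.
W+ = 4.5 + 1 + 4.5 + 2 + 3 = 15
W- = 8.5 + 6.5 + 8.5 + 6.5 = 30
(Check: W+ + W- = 45 should equal n(n+1)/2 = 45.)
Step 4: Test statistic W = min(W+, W-) = 15.
Step 5: Ties in |d|, so use the tie-corrected normal approximation.
        E[W] = n(n+1)/4 = 9*10/4 = 22.5.
        Tie groups: |d|=5 (t=2), |d|=6 (t=2), |d|=7 (t=2); sum(t^3 - t) = 18.
        Var[W] = n(n+1)(2n+1)/24 - sum(t^3-t)/48 = 1710/24 - 18/48 = 70.875.
        z = (W - E[W]) / sqrt(Var[W]) = (15 - 22.5) / 8.4187 = -0.8909.
        Two-sided p = 2*Phi(z) = 0.372998.
Step 6: alpha = 0.05. fail to reject H0.

W+ = 15, W- = 30, W = min = 15, p = 0.372998, fail to reject H0.


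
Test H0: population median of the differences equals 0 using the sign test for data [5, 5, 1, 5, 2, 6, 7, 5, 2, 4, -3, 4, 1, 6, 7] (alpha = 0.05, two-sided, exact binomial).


Step 1: Discard zero differences. Original n = 15; n_eff = number of nonzero differences = 15.
Nonzero differences (with sign): +5, +5, +1, +5, +2, +6, +7, +5, +2, +4, -3, +4, +1, +6, +7
Step 2: Count signs: positive = 14, negative = 1.
Step 3: Under H0: P(positive) = 0.5, so the number of positives S ~ Bin(15, 0.5).
Step 4: Two-sided exact p-value = sum of Bin(15,0.5) probabilities at or below the observed probability = 0.000977.
Step 5: alpha = 0.05. reject H0.

n_eff = 15, pos = 14, neg = 1, p = 0.000977, reject H0.


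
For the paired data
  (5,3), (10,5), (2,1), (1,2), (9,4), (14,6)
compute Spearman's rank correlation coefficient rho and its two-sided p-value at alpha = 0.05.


Step 1: Rank x and y separately (midranks; no ties here).
rank(x): 5->3, 10->5, 2->2, 1->1, 9->4, 14->6
rank(y): 3->3, 5->5, 1->1, 2->2, 4->4, 6->6
Step 2: d_i = R_x(i) - R_y(i); compute d_i^2.
  (3-3)^2=0, (5-5)^2=0, (2-1)^2=1, (1-2)^2=1, (4-4)^2=0, (6-6)^2=0
sum(d^2) = 2.
Step 3: rho = 1 - 6*2 / (6*(6^2 - 1)) = 1 - 12/210 = 0.942857.
Step 4: Under H0, t = rho * sqrt((n-2)/(1-rho^2)) = 5.6595 ~ t(4).
Step 5: Two-sided p-value from the t-distribution with 4 df = 0.004805.
Step 6: alpha = 0.05. reject H0.

rho = 0.9429, p = 0.004805, reject H0 at alpha = 0.05.


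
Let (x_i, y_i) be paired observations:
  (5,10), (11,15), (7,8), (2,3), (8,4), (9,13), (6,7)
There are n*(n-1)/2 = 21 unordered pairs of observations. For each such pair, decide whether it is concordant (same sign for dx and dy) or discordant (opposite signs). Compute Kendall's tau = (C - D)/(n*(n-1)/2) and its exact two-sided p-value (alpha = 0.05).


Step 1: Enumerate the 21 unordered pairs (i,j) with i<j and classify each by sign(x_j-x_i) * sign(y_j-y_i).
  (1,2):dx=+6,dy=+5->C; (1,3):dx=+2,dy=-2->D; (1,4):dx=-3,dy=-7->C; (1,5):dx=+3,dy=-6->D
  (1,6):dx=+4,dy=+3->C; (1,7):dx=+1,dy=-3->D; (2,3):dx=-4,dy=-7->C; (2,4):dx=-9,dy=-12->C
  (2,5):dx=-3,dy=-11->C; (2,6):dx=-2,dy=-2->C; (2,7):dx=-5,dy=-8->C; (3,4):dx=-5,dy=-5->C
  (3,5):dx=+1,dy=-4->D; (3,6):dx=+2,dy=+5->C; (3,7):dx=-1,dy=-1->C; (4,5):dx=+6,dy=+1->C
  (4,6):dx=+7,dy=+10->C; (4,7):dx=+4,dy=+4->C; (5,6):dx=+1,dy=+9->C; (5,7):dx=-2,dy=+3->D
  (6,7):dx=-3,dy=-6->C
Step 2: C = 16, D = 5, total pairs = 21.
Step 3: tau = (C - D)/(n(n-1)/2) = (16 - 5)/21 = 0.523810.
Step 4: Exact two-sided p-value (enumerate n! = 5040 permutations of y under H0): p = 0.136111.
Step 5: alpha = 0.05. fail to reject H0.

tau_b = 0.5238 (C=16, D=5), p = 0.136111, fail to reject H0.


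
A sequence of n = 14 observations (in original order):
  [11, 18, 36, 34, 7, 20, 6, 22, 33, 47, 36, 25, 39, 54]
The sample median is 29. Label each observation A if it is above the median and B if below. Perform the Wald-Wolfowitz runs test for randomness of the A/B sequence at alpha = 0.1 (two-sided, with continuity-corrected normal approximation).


Step 1: Compute median = 29; label A = above, B = below.
Labels in order: BBAABBBBAAABAA  (n_A = 7, n_B = 7)
Step 2: Count runs R = 6.
Step 3: Under H0 (random ordering), E[R] = 2*n_A*n_B/(n_A+n_B) + 1 = 2*7*7/14 + 1 = 8.0000.
        Var[R] = 2*n_A*n_B*(2*n_A*n_B - n_A - n_B) / ((n_A+n_B)^2 * (n_A+n_B-1)) = 8232/2548 = 3.2308.
        SD[R] = 1.7974.
Step 4: Continuity-corrected z = (R + 0.5 - E[R]) / SD[R] = (6 + 0.5 - 8.0000) / 1.7974 = -0.8345.
Step 5: Two-sided p-value via normal approximation = 2*(1 - Phi(|z|)) = 0.403986.
Step 6: alpha = 0.1. fail to reject H0.

R = 6, z = -0.8345, p = 0.403986, fail to reject H0.


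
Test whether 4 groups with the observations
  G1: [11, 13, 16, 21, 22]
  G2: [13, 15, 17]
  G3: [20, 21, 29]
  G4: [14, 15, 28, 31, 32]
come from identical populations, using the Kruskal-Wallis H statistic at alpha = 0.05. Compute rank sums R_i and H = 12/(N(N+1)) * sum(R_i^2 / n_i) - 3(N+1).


Step 1: Combine all N = 16 observations and assign midranks.
sorted (value, group, rank): (11,G1,1), (13,G1,2.5), (13,G2,2.5), (14,G4,4), (15,G2,5.5), (15,G4,5.5), (16,G1,7), (17,G2,8), (20,G3,9), (21,G1,10.5), (21,G3,10.5), (22,G1,12), (28,G4,13), (29,G3,14), (31,G4,15), (32,G4,16)
Step 2: Sum ranks within each group.
R_1 = 33 (n_1 = 5)
R_2 = 16 (n_2 = 3)
R_3 = 33.5 (n_3 = 3)
R_4 = 53.5 (n_4 = 5)
Step 3: H = 12/(N(N+1)) * sum(R_i^2/n_i) - 3(N+1)
     = 12/(16*17) * (33^2/5 + 16^2/3 + 33.5^2/3 + 53.5^2/5) - 3*17
     = 0.044118 * 1249.67 - 51
     = 4.132353.
Step 4: Ties present; correction factor C = 1 - 18/(16^3 - 16) = 0.995588. Corrected H = 4.132353 / 0.995588 = 4.150665.
Step 5: Under H0, H ~ chi^2(3); p-value = 0.245648.
Step 6: alpha = 0.05. fail to reject H0.

H = 4.1507, df = 3, p = 0.245648, fail to reject H0.


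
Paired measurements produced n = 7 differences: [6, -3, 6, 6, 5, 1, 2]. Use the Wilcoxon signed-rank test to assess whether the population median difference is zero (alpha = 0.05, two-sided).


Step 1: Drop any zero differences (none here) and take |d_i|.
|d| = [6, 3, 6, 6, 5, 1, 2]
Step 2: Midrank |d_i| (ties get averaged ranks).
ranks: |6|->6, |3|->3, |6|->6, |6|->6, |5|->4, |1|->1, |2|->2
Step 3: Attach original signs; sum ranks with positive sign and with negative sign.
W+ = 6 + 6 + 6 + 4 + 1 + 2 = 25
W- = 3 = 3
(Check: W+ + W- = 28 should equal n(n+1)/2 = 28.)
Step 4: Test statistic W = min(W+, W-) = 3.
Step 5: Ties in |d|, so use the tie-corrected normal approximation.
        E[W] = n(n+1)/4 = 7*8/4 = 14.
        Tie groups: |d|=6 (t=3); sum(t^3 - t) = 24.
        Var[W] = n(n+1)(2n+1)/24 - sum(t^3-t)/48 = 840/24 - 24/48 = 34.5.
        z = (W - E[W]) / sqrt(Var[W]) = (3 - 14) / 5.8737 = -1.8728.
        Two-sided p = 2*Phi(z) = 0.061101.
Step 6: alpha = 0.05. fail to reject H0.

W+ = 25, W- = 3, W = min = 3, p = 0.061101, fail to reject H0.


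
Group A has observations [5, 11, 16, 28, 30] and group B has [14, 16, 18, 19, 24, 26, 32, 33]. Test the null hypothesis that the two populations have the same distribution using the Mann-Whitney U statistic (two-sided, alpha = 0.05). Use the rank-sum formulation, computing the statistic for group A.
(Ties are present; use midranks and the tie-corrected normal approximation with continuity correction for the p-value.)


Step 1: Combine and sort all 13 observations; assign midranks.
sorted (value, group): (5,X), (11,X), (14,Y), (16,X), (16,Y), (18,Y), (19,Y), (24,Y), (26,Y), (28,X), (30,X), (32,Y), (33,Y)
ranks: 5->1, 11->2, 14->3, 16->4.5, 16->4.5, 18->6, 19->7, 24->8, 26->9, 28->10, 30->11, 32->12, 33->13
Step 2: Rank sum for X: R1 = 1 + 2 + 4.5 + 10 + 11 = 28.5.
Step 3: U_X = R1 - n1(n1+1)/2 = 28.5 - 5*6/2 = 28.5 - 15 = 13.5.
       U_Y = n1*n2 - U_X = 40 - 13.5 = 26.5.
Step 4: Ties are present, so use the tie-corrected normal approximation (with continuity correction) for the p-value.
Step 5: p-value = 0.379120; compare to alpha = 0.05. fail to reject H0.

U_X = 13.5, p = 0.379120, fail to reject H0 at alpha = 0.05.


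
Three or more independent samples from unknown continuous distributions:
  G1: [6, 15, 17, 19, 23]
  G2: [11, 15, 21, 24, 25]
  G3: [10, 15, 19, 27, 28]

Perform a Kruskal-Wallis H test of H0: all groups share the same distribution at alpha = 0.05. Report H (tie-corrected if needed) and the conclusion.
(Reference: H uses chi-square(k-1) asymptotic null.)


Step 1: Combine all N = 15 observations and assign midranks.
sorted (value, group, rank): (6,G1,1), (10,G3,2), (11,G2,3), (15,G1,5), (15,G2,5), (15,G3,5), (17,G1,7), (19,G1,8.5), (19,G3,8.5), (21,G2,10), (23,G1,11), (24,G2,12), (25,G2,13), (27,G3,14), (28,G3,15)
Step 2: Sum ranks within each group.
R_1 = 32.5 (n_1 = 5)
R_2 = 43 (n_2 = 5)
R_3 = 44.5 (n_3 = 5)
Step 3: H = 12/(N(N+1)) * sum(R_i^2/n_i) - 3(N+1)
     = 12/(15*16) * (32.5^2/5 + 43^2/5 + 44.5^2/5) - 3*16
     = 0.050000 * 977.1 - 48
     = 0.855000.
Step 4: Ties present; correction factor C = 1 - 30/(15^3 - 15) = 0.991071. Corrected H = 0.855000 / 0.991071 = 0.862703.
Step 5: Under H0, H ~ chi^2(2); p-value = 0.649631.
Step 6: alpha = 0.05. fail to reject H0.

H = 0.8627, df = 2, p = 0.649631, fail to reject H0.


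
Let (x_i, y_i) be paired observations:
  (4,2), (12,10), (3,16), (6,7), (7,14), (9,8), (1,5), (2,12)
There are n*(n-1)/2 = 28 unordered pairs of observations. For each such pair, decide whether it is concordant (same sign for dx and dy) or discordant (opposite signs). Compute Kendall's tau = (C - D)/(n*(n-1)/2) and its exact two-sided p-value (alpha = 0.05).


Step 1: Enumerate the 28 unordered pairs (i,j) with i<j and classify each by sign(x_j-x_i) * sign(y_j-y_i).
  (1,2):dx=+8,dy=+8->C; (1,3):dx=-1,dy=+14->D; (1,4):dx=+2,dy=+5->C; (1,5):dx=+3,dy=+12->C
  (1,6):dx=+5,dy=+6->C; (1,7):dx=-3,dy=+3->D; (1,8):dx=-2,dy=+10->D; (2,3):dx=-9,dy=+6->D
  (2,4):dx=-6,dy=-3->C; (2,5):dx=-5,dy=+4->D; (2,6):dx=-3,dy=-2->C; (2,7):dx=-11,dy=-5->C
  (2,8):dx=-10,dy=+2->D; (3,4):dx=+3,dy=-9->D; (3,5):dx=+4,dy=-2->D; (3,6):dx=+6,dy=-8->D
  (3,7):dx=-2,dy=-11->C; (3,8):dx=-1,dy=-4->C; (4,5):dx=+1,dy=+7->C; (4,6):dx=+3,dy=+1->C
  (4,7):dx=-5,dy=-2->C; (4,8):dx=-4,dy=+5->D; (5,6):dx=+2,dy=-6->D; (5,7):dx=-6,dy=-9->C
  (5,8):dx=-5,dy=-2->C; (6,7):dx=-8,dy=-3->C; (6,8):dx=-7,dy=+4->D; (7,8):dx=+1,dy=+7->C
Step 2: C = 16, D = 12, total pairs = 28.
Step 3: tau = (C - D)/(n(n-1)/2) = (16 - 12)/28 = 0.142857.
Step 4: Exact two-sided p-value (enumerate n! = 40320 permutations of y under H0): p = 0.719544.
Step 5: alpha = 0.05. fail to reject H0.

tau_b = 0.1429 (C=16, D=12), p = 0.719544, fail to reject H0.


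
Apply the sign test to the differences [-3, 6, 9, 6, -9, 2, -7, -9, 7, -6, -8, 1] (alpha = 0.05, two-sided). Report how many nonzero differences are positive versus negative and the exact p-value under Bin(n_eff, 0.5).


Step 1: Discard zero differences. Original n = 12; n_eff = number of nonzero differences = 12.
Nonzero differences (with sign): -3, +6, +9, +6, -9, +2, -7, -9, +7, -6, -8, +1
Step 2: Count signs: positive = 6, negative = 6.
Step 3: Under H0: P(positive) = 0.5, so the number of positives S ~ Bin(12, 0.5).
Step 4: Two-sided exact p-value = sum of Bin(12,0.5) probabilities at or below the observed probability = 1.000000.
Step 5: alpha = 0.05. fail to reject H0.

n_eff = 12, pos = 6, neg = 6, p = 1.000000, fail to reject H0.


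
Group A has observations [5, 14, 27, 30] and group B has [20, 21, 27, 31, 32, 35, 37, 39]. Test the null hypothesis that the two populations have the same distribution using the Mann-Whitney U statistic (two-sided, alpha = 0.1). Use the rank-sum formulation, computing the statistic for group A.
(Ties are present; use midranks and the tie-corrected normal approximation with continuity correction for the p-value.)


Step 1: Combine and sort all 12 observations; assign midranks.
sorted (value, group): (5,X), (14,X), (20,Y), (21,Y), (27,X), (27,Y), (30,X), (31,Y), (32,Y), (35,Y), (37,Y), (39,Y)
ranks: 5->1, 14->2, 20->3, 21->4, 27->5.5, 27->5.5, 30->7, 31->8, 32->9, 35->10, 37->11, 39->12
Step 2: Rank sum for X: R1 = 1 + 2 + 5.5 + 7 = 15.5.
Step 3: U_X = R1 - n1(n1+1)/2 = 15.5 - 4*5/2 = 15.5 - 10 = 5.5.
       U_Y = n1*n2 - U_X = 32 - 5.5 = 26.5.
Step 4: Ties are present, so use the tie-corrected normal approximation (with continuity correction) for the p-value.
Step 5: p-value = 0.088869; compare to alpha = 0.1. reject H0.

U_X = 5.5, p = 0.088869, reject H0 at alpha = 0.1.


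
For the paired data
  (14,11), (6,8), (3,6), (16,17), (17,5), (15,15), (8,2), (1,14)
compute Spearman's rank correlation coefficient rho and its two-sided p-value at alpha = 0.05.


Step 1: Rank x and y separately (midranks; no ties here).
rank(x): 14->5, 6->3, 3->2, 16->7, 17->8, 15->6, 8->4, 1->1
rank(y): 11->5, 8->4, 6->3, 17->8, 5->2, 15->7, 2->1, 14->6
Step 2: d_i = R_x(i) - R_y(i); compute d_i^2.
  (5-5)^2=0, (3-4)^2=1, (2-3)^2=1, (7-8)^2=1, (8-2)^2=36, (6-7)^2=1, (4-1)^2=9, (1-6)^2=25
sum(d^2) = 74.
Step 3: rho = 1 - 6*74 / (8*(8^2 - 1)) = 1 - 444/504 = 0.119048.
Step 4: Under H0, t = rho * sqrt((n-2)/(1-rho^2)) = 0.2937 ~ t(6).
Step 5: Two-sided p-value from the t-distribution with 6 df = 0.778886.
Step 6: alpha = 0.05. fail to reject H0.

rho = 0.1190, p = 0.778886, fail to reject H0 at alpha = 0.05.


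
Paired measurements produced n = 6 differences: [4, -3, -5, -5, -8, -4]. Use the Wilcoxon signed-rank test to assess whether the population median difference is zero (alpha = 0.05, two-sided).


Step 1: Drop any zero differences (none here) and take |d_i|.
|d| = [4, 3, 5, 5, 8, 4]
Step 2: Midrank |d_i| (ties get averaged ranks).
ranks: |4|->2.5, |3|->1, |5|->4.5, |5|->4.5, |8|->6, |4|->2.5
Step 3: Attach original signs; sum ranks with positive sign and with negative sign.
W+ = 2.5 = 2.5
W- = 1 + 4.5 + 4.5 + 6 + 2.5 = 18.5
(Check: W+ + W- = 21 should equal n(n+1)/2 = 21.)
Step 4: Test statistic W = min(W+, W-) = 2.5.
Step 5: Ties in |d|, so use the tie-corrected normal approximation.
        E[W] = n(n+1)/4 = 6*7/4 = 10.5.
        Tie groups: |d|=4 (t=2), |d|=5 (t=2); sum(t^3 - t) = 12.
        Var[W] = n(n+1)(2n+1)/24 - sum(t^3-t)/48 = 546/24 - 12/48 = 22.5.
        z = (W - E[W]) / sqrt(Var[W]) = (2.5 - 10.5) / 4.7434 = -1.6865.
        Two-sided p = 2*Phi(z) = 0.091690.
Step 6: alpha = 0.05. fail to reject H0.

W+ = 2.5, W- = 18.5, W = min = 2.5, p = 0.091690, fail to reject H0.


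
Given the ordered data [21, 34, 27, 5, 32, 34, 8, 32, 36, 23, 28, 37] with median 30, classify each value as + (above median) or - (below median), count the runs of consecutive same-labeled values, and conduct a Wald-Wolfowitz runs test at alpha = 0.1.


Step 1: Compute median = 30; label A = above, B = below.
Labels in order: BABBAABAABBA  (n_A = 6, n_B = 6)
Step 2: Count runs R = 8.
Step 3: Under H0 (random ordering), E[R] = 2*n_A*n_B/(n_A+n_B) + 1 = 2*6*6/12 + 1 = 7.0000.
        Var[R] = 2*n_A*n_B*(2*n_A*n_B - n_A - n_B) / ((n_A+n_B)^2 * (n_A+n_B-1)) = 4320/1584 = 2.7273.
        SD[R] = 1.6514.
Step 4: Continuity-corrected z = (R - 0.5 - E[R]) / SD[R] = (8 - 0.5 - 7.0000) / 1.6514 = 0.3028.
Step 5: Two-sided p-value via normal approximation = 2*(1 - Phi(|z|)) = 0.762069.
Step 6: alpha = 0.1. fail to reject H0.

R = 8, z = 0.3028, p = 0.762069, fail to reject H0.


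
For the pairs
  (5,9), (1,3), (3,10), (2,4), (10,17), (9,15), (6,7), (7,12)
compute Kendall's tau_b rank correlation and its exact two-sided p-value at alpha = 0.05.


Step 1: Enumerate the 28 unordered pairs (i,j) with i<j and classify each by sign(x_j-x_i) * sign(y_j-y_i).
  (1,2):dx=-4,dy=-6->C; (1,3):dx=-2,dy=+1->D; (1,4):dx=-3,dy=-5->C; (1,5):dx=+5,dy=+8->C
  (1,6):dx=+4,dy=+6->C; (1,7):dx=+1,dy=-2->D; (1,8):dx=+2,dy=+3->C; (2,3):dx=+2,dy=+7->C
  (2,4):dx=+1,dy=+1->C; (2,5):dx=+9,dy=+14->C; (2,6):dx=+8,dy=+12->C; (2,7):dx=+5,dy=+4->C
  (2,8):dx=+6,dy=+9->C; (3,4):dx=-1,dy=-6->C; (3,5):dx=+7,dy=+7->C; (3,6):dx=+6,dy=+5->C
  (3,7):dx=+3,dy=-3->D; (3,8):dx=+4,dy=+2->C; (4,5):dx=+8,dy=+13->C; (4,6):dx=+7,dy=+11->C
  (4,7):dx=+4,dy=+3->C; (4,8):dx=+5,dy=+8->C; (5,6):dx=-1,dy=-2->C; (5,7):dx=-4,dy=-10->C
  (5,8):dx=-3,dy=-5->C; (6,7):dx=-3,dy=-8->C; (6,8):dx=-2,dy=-3->C; (7,8):dx=+1,dy=+5->C
Step 2: C = 25, D = 3, total pairs = 28.
Step 3: tau = (C - D)/(n(n-1)/2) = (25 - 3)/28 = 0.785714.
Step 4: Exact two-sided p-value (enumerate n! = 40320 permutations of y under H0): p = 0.005506.
Step 5: alpha = 0.05. reject H0.

tau_b = 0.7857 (C=25, D=3), p = 0.005506, reject H0.


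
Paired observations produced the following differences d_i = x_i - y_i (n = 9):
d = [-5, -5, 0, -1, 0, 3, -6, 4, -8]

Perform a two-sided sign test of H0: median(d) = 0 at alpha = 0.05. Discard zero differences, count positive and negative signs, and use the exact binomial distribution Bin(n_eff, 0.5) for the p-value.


Step 1: Discard zero differences. Original n = 9; n_eff = number of nonzero differences = 7.
Nonzero differences (with sign): -5, -5, -1, +3, -6, +4, -8
Step 2: Count signs: positive = 2, negative = 5.
Step 3: Under H0: P(positive) = 0.5, so the number of positives S ~ Bin(7, 0.5).
Step 4: Two-sided exact p-value = sum of Bin(7,0.5) probabilities at or below the observed probability = 0.453125.
Step 5: alpha = 0.05. fail to reject H0.

n_eff = 7, pos = 2, neg = 5, p = 0.453125, fail to reject H0.


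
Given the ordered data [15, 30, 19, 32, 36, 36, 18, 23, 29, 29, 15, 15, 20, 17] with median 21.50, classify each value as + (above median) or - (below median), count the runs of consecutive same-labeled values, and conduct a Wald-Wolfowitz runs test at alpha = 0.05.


Step 1: Compute median = 21.50; label A = above, B = below.
Labels in order: BABAAABAAABBBB  (n_A = 7, n_B = 7)
Step 2: Count runs R = 7.
Step 3: Under H0 (random ordering), E[R] = 2*n_A*n_B/(n_A+n_B) + 1 = 2*7*7/14 + 1 = 8.0000.
        Var[R] = 2*n_A*n_B*(2*n_A*n_B - n_A - n_B) / ((n_A+n_B)^2 * (n_A+n_B-1)) = 8232/2548 = 3.2308.
        SD[R] = 1.7974.
Step 4: Continuity-corrected z = (R + 0.5 - E[R]) / SD[R] = (7 + 0.5 - 8.0000) / 1.7974 = -0.2782.
Step 5: Two-sided p-value via normal approximation = 2*(1 - Phi(|z|)) = 0.780879.
Step 6: alpha = 0.05. fail to reject H0.

R = 7, z = -0.2782, p = 0.780879, fail to reject H0.


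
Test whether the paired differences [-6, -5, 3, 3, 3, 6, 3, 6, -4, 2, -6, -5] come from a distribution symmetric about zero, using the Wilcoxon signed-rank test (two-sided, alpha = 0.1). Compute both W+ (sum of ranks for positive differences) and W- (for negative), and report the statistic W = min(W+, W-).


Step 1: Drop any zero differences (none here) and take |d_i|.
|d| = [6, 5, 3, 3, 3, 6, 3, 6, 4, 2, 6, 5]
Step 2: Midrank |d_i| (ties get averaged ranks).
ranks: |6|->10.5, |5|->7.5, |3|->3.5, |3|->3.5, |3|->3.5, |6|->10.5, |3|->3.5, |6|->10.5, |4|->6, |2|->1, |6|->10.5, |5|->7.5
Step 3: Attach original signs; sum ranks with positive sign and with negative sign.
W+ = 3.5 + 3.5 + 3.5 + 10.5 + 3.5 + 10.5 + 1 = 36
W- = 10.5 + 7.5 + 6 + 10.5 + 7.5 = 42
(Check: W+ + W- = 78 should equal n(n+1)/2 = 78.)
Step 4: Test statistic W = min(W+, W-) = 36.
Step 5: Ties in |d|, so use the tie-corrected normal approximation.
        E[W] = n(n+1)/4 = 12*13/4 = 39.
        Tie groups: |d|=3 (t=4), |d|=5 (t=2), |d|=6 (t=4); sum(t^3 - t) = 126.
        Var[W] = n(n+1)(2n+1)/24 - sum(t^3-t)/48 = 3900/24 - 126/48 = 159.875.
        z = (W - E[W]) / sqrt(Var[W]) = (36 - 39) / 12.6442 = -0.2373.
        Two-sided p = 2*Phi(z) = 0.812452.
Step 6: alpha = 0.1. fail to reject H0.

W+ = 36, W- = 42, W = min = 36, p = 0.812452, fail to reject H0.


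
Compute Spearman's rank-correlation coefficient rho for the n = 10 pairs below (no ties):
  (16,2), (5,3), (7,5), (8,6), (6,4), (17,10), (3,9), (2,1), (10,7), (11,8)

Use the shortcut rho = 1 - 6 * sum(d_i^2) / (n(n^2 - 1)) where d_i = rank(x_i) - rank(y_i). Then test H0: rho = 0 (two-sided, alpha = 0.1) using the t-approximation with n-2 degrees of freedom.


Step 1: Rank x and y separately (midranks; no ties here).
rank(x): 16->9, 5->3, 7->5, 8->6, 6->4, 17->10, 3->2, 2->1, 10->7, 11->8
rank(y): 2->2, 3->3, 5->5, 6->6, 4->4, 10->10, 9->9, 1->1, 7->7, 8->8
Step 2: d_i = R_x(i) - R_y(i); compute d_i^2.
  (9-2)^2=49, (3-3)^2=0, (5-5)^2=0, (6-6)^2=0, (4-4)^2=0, (10-10)^2=0, (2-9)^2=49, (1-1)^2=0, (7-7)^2=0, (8-8)^2=0
sum(d^2) = 98.
Step 3: rho = 1 - 6*98 / (10*(10^2 - 1)) = 1 - 588/990 = 0.406061.
Step 4: Under H0, t = rho * sqrt((n-2)/(1-rho^2)) = 1.2568 ~ t(8).
Step 5: Two-sided p-value from the t-distribution with 8 df = 0.244282.
Step 6: alpha = 0.1. fail to reject H0.

rho = 0.4061, p = 0.244282, fail to reject H0 at alpha = 0.1.


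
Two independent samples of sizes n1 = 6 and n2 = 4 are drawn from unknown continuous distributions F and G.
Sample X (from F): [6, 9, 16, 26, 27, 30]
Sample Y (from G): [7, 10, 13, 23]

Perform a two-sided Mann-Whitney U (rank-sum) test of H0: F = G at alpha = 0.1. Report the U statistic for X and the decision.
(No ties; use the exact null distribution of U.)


Step 1: Combine and sort all 10 observations; assign midranks.
sorted (value, group): (6,X), (7,Y), (9,X), (10,Y), (13,Y), (16,X), (23,Y), (26,X), (27,X), (30,X)
ranks: 6->1, 7->2, 9->3, 10->4, 13->5, 16->6, 23->7, 26->8, 27->9, 30->10
Step 2: Rank sum for X: R1 = 1 + 3 + 6 + 8 + 9 + 10 = 37.
Step 3: U_X = R1 - n1(n1+1)/2 = 37 - 6*7/2 = 37 - 21 = 16.
       U_Y = n1*n2 - U_X = 24 - 16 = 8.
Step 4: No ties, so the exact null distribution of U (based on enumerating the C(10,6) = 210 equally likely rank assignments) gives the two-sided p-value.
Step 5: p-value = 0.476190; compare to alpha = 0.1. fail to reject H0.

U_X = 16, p = 0.476190, fail to reject H0 at alpha = 0.1.


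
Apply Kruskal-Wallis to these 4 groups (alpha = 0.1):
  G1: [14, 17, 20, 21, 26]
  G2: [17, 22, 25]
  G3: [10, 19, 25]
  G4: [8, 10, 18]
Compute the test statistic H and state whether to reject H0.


Step 1: Combine all N = 14 observations and assign midranks.
sorted (value, group, rank): (8,G4,1), (10,G3,2.5), (10,G4,2.5), (14,G1,4), (17,G1,5.5), (17,G2,5.5), (18,G4,7), (19,G3,8), (20,G1,9), (21,G1,10), (22,G2,11), (25,G2,12.5), (25,G3,12.5), (26,G1,14)
Step 2: Sum ranks within each group.
R_1 = 42.5 (n_1 = 5)
R_2 = 29 (n_2 = 3)
R_3 = 23 (n_3 = 3)
R_4 = 10.5 (n_4 = 3)
Step 3: H = 12/(N(N+1)) * sum(R_i^2/n_i) - 3(N+1)
     = 12/(14*15) * (42.5^2/5 + 29^2/3 + 23^2/3 + 10.5^2/3) - 3*15
     = 0.057143 * 854.667 - 45
     = 3.838095.
Step 4: Ties present; correction factor C = 1 - 18/(14^3 - 14) = 0.993407. Corrected H = 3.838095 / 0.993407 = 3.863569.
Step 5: Under H0, H ~ chi^2(3); p-value = 0.276578.
Step 6: alpha = 0.1. fail to reject H0.

H = 3.8636, df = 3, p = 0.276578, fail to reject H0.


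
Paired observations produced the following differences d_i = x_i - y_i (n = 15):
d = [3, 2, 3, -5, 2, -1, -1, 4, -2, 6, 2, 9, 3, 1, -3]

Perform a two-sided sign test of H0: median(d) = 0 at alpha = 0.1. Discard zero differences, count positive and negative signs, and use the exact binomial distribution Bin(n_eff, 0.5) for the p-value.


Step 1: Discard zero differences. Original n = 15; n_eff = number of nonzero differences = 15.
Nonzero differences (with sign): +3, +2, +3, -5, +2, -1, -1, +4, -2, +6, +2, +9, +3, +1, -3
Step 2: Count signs: positive = 10, negative = 5.
Step 3: Under H0: P(positive) = 0.5, so the number of positives S ~ Bin(15, 0.5).
Step 4: Two-sided exact p-value = sum of Bin(15,0.5) probabilities at or below the observed probability = 0.301758.
Step 5: alpha = 0.1. fail to reject H0.

n_eff = 15, pos = 10, neg = 5, p = 0.301758, fail to reject H0.


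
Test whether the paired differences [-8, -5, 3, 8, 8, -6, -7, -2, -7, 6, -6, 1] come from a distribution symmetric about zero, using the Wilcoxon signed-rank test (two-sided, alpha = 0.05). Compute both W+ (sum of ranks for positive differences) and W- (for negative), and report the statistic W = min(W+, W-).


Step 1: Drop any zero differences (none here) and take |d_i|.
|d| = [8, 5, 3, 8, 8, 6, 7, 2, 7, 6, 6, 1]
Step 2: Midrank |d_i| (ties get averaged ranks).
ranks: |8|->11, |5|->4, |3|->3, |8|->11, |8|->11, |6|->6, |7|->8.5, |2|->2, |7|->8.5, |6|->6, |6|->6, |1|->1
Step 3: Attach original signs; sum ranks with positive sign and with negative sign.
W+ = 3 + 11 + 11 + 6 + 1 = 32
W- = 11 + 4 + 6 + 8.5 + 2 + 8.5 + 6 = 46
(Check: W+ + W- = 78 should equal n(n+1)/2 = 78.)
Step 4: Test statistic W = min(W+, W-) = 32.
Step 5: Ties in |d|, so use the tie-corrected normal approximation.
        E[W] = n(n+1)/4 = 12*13/4 = 39.
        Tie groups: |d|=6 (t=3), |d|=7 (t=2), |d|=8 (t=3); sum(t^3 - t) = 54.
        Var[W] = n(n+1)(2n+1)/24 - sum(t^3-t)/48 = 3900/24 - 54/48 = 161.375.
        z = (W - E[W]) / sqrt(Var[W]) = (32 - 39) / 12.7033 = -0.5510.
        Two-sided p = 2*Phi(z) = 0.581609.
Step 6: alpha = 0.05. fail to reject H0.

W+ = 32, W- = 46, W = min = 32, p = 0.581609, fail to reject H0.


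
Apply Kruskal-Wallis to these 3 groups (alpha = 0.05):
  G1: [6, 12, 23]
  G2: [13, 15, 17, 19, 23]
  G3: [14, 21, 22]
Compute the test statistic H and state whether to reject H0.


Step 1: Combine all N = 11 observations and assign midranks.
sorted (value, group, rank): (6,G1,1), (12,G1,2), (13,G2,3), (14,G3,4), (15,G2,5), (17,G2,6), (19,G2,7), (21,G3,8), (22,G3,9), (23,G1,10.5), (23,G2,10.5)
Step 2: Sum ranks within each group.
R_1 = 13.5 (n_1 = 3)
R_2 = 31.5 (n_2 = 5)
R_3 = 21 (n_3 = 3)
Step 3: H = 12/(N(N+1)) * sum(R_i^2/n_i) - 3(N+1)
     = 12/(11*12) * (13.5^2/3 + 31.5^2/5 + 21^2/3) - 3*12
     = 0.090909 * 406.2 - 36
     = 0.927273.
Step 4: Ties present; correction factor C = 1 - 6/(11^3 - 11) = 0.995455. Corrected H = 0.927273 / 0.995455 = 0.931507.
Step 5: Under H0, H ~ chi^2(2); p-value = 0.627662.
Step 6: alpha = 0.05. fail to reject H0.

H = 0.9315, df = 2, p = 0.627662, fail to reject H0.


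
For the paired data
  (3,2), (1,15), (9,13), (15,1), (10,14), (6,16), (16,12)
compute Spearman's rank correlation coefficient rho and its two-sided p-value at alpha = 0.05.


Step 1: Rank x and y separately (midranks; no ties here).
rank(x): 3->2, 1->1, 9->4, 15->6, 10->5, 6->3, 16->7
rank(y): 2->2, 15->6, 13->4, 1->1, 14->5, 16->7, 12->3
Step 2: d_i = R_x(i) - R_y(i); compute d_i^2.
  (2-2)^2=0, (1-6)^2=25, (4-4)^2=0, (6-1)^2=25, (5-5)^2=0, (3-7)^2=16, (7-3)^2=16
sum(d^2) = 82.
Step 3: rho = 1 - 6*82 / (7*(7^2 - 1)) = 1 - 492/336 = -0.464286.
Step 4: Under H0, t = rho * sqrt((n-2)/(1-rho^2)) = -1.1722 ~ t(5).
Step 5: Two-sided p-value from the t-distribution with 5 df = 0.293934.
Step 6: alpha = 0.05. fail to reject H0.

rho = -0.4643, p = 0.293934, fail to reject H0 at alpha = 0.05.


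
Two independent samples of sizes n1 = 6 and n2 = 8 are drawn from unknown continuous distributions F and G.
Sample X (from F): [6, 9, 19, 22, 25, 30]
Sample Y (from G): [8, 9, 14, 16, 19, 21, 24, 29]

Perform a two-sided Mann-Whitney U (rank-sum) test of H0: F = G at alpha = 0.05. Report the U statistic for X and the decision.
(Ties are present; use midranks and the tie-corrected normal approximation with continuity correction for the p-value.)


Step 1: Combine and sort all 14 observations; assign midranks.
sorted (value, group): (6,X), (8,Y), (9,X), (9,Y), (14,Y), (16,Y), (19,X), (19,Y), (21,Y), (22,X), (24,Y), (25,X), (29,Y), (30,X)
ranks: 6->1, 8->2, 9->3.5, 9->3.5, 14->5, 16->6, 19->7.5, 19->7.5, 21->9, 22->10, 24->11, 25->12, 29->13, 30->14
Step 2: Rank sum for X: R1 = 1 + 3.5 + 7.5 + 10 + 12 + 14 = 48.
Step 3: U_X = R1 - n1(n1+1)/2 = 48 - 6*7/2 = 48 - 21 = 27.
       U_Y = n1*n2 - U_X = 48 - 27 = 21.
Step 4: Ties are present, so use the tie-corrected normal approximation (with continuity correction) for the p-value.
Step 5: p-value = 0.746347; compare to alpha = 0.05. fail to reject H0.

U_X = 27, p = 0.746347, fail to reject H0 at alpha = 0.05.
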